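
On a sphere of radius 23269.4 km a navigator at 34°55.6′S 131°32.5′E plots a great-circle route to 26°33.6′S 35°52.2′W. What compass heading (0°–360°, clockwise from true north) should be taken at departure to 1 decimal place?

192.7°

Δλ = -167.412° = -2.9219 rad.
y = sin Δλ · cos φ₂ = (-0.2179)(0.8945) = -0.1949
x = cos φ₁ sin φ₂ − sin φ₁ cos φ₂ cos Δλ = (0.8199)(-0.4471) − (-0.5725)(0.8945)(-0.9760) = -0.8664
θ = atan2(y, x) = -167.32°; adding 360° gives 192.7°.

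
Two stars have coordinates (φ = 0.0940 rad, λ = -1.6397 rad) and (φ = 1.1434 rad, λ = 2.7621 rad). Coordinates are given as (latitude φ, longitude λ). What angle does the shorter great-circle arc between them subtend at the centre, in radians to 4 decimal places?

1.6115 rad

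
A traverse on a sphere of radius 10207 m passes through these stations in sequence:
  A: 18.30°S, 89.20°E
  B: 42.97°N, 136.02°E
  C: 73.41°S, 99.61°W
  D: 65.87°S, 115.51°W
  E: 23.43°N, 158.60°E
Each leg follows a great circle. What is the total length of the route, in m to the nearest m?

59542 m

Leg A→B: central angle 1.3064 rad, distance 13334.1 m.
Leg B→C: central angle 2.4515 rad, distance 25022.4 m.
Leg C→D: central angle 0.1621 rad, distance 1654.7 m.
Leg D→E: central angle 1.9135 rad, distance 19530.7 m.
Total: 13334.1 + 25022.4 + 1654.7 + 19530.7 ≈ 59542 m.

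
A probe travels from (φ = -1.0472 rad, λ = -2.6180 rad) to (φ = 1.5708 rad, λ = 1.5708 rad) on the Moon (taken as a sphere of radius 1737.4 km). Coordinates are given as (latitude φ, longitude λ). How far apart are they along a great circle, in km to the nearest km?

Let φ₁ = -1.0472 rad, φ₂ = 1.5708 rad, and Δλ = -2.0944 rad.
cos c = sin φ₁ sin φ₂ + cos φ₁ cos φ₂ cos Δλ = (-0.8660)(1.0000) + (0.5000)(-0.0000)(-0.5000) = -0.86603,
so c = arccos(-0.86603) = 2.61799 rad.
Distance = R·c = 1737.4 × 2.6180 ≈ 4549 km.

4549 km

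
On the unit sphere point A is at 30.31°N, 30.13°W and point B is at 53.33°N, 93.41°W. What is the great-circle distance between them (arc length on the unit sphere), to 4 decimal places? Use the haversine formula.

0.8807

Let φ₁ = 0.5290 rad, φ₂ = 0.9308 rad, and Δλ = -1.1044 rad.
Haversine: a = sin²(Δφ/2) + cos φ₁ cos φ₂ sin²(Δλ/2) = 0.0398 + (0.8633)(0.5972)(0.2752) = 0.18169.
Central angle c = 2·arcsin(√a) = 0.88070 rad.
On the unit sphere the arc length equals the central angle: 0.8807.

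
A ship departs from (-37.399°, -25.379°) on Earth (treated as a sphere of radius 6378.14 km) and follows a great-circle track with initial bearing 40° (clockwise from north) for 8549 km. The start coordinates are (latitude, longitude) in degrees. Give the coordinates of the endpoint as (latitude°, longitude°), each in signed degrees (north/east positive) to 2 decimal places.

26.98°, 19.23°

Angular distance δ = d/R = 8549/6378.14 = 1.34036 rad; initial bearing θ = 0.6981 rad.
sin φ₂ = sin φ₁ cos δ + cos φ₁ sin δ cos θ = (-0.6074)(0.2284) + (0.7944)(0.9736)(0.7660) = 0.4538, so φ₂ = 26.98°.
Δλ = atan2(sin θ sin δ cos φ₁, cos δ − sin φ₁ sin φ₂) = atan2(0.4971, 0.5040) = 44.608°.
λ₂ = -25.379° + 44.608° = 19.23°.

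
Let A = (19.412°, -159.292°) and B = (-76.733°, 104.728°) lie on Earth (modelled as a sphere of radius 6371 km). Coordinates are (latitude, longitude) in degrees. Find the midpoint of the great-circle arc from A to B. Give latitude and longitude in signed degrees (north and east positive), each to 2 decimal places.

The central angle between A and B is δ = 1.9241 rad.
With f = 0.5, the slerp weights are sin((1−f)δ)/sin δ = 0.8744 and sin(fδ)/sin δ = 0.8744.
Weighted sum of the unit vectors: (0.8744)·(-0.8822,-0.3335,0.3324) + (0.8744)·(-0.0583,0.2219,-0.9733) = (-0.8224, -0.0975, -0.5604).
Converting back: φ = atan2(z, √(x²+y²)) = -34.09°, λ = atan2(y, x) = -173.24°.

-34.09°, -173.24°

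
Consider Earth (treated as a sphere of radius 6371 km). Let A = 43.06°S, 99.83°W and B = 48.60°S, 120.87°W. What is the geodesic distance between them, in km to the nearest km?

In radians: φ₁ = -0.7515, φ₂ = -0.8482, Δλ = -21.040° = -0.3672 rad.
cos c = sin φ₁ sin φ₂ + cos φ₁ cos φ₂ cos Δλ = (-0.6828)(-0.7501) + (0.7306)(0.6613)(0.9333) = 0.96312,
so c = arccos(0.96312) = 0.27245 rad.
Distance = R·c = 6371 × 0.2724 ≈ 1736 km.

1736 km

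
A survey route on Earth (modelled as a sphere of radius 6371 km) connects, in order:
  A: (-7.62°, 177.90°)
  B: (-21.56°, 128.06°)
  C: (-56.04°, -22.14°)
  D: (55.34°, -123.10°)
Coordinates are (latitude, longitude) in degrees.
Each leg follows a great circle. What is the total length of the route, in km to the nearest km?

Leg A→B: central angle 0.8721 rad, distance 5556.0 km.
Leg B→C: central angle 1.7174 rad, distance 10941.3 km.
Leg C→D: central angle 2.4078 rad, distance 15340.1 km.
Total: 5556.0 + 10941.3 + 15340.1 ≈ 31837 km.

31837 km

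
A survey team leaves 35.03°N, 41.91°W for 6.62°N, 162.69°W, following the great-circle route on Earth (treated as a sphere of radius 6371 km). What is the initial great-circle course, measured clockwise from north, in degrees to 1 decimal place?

294.3°

Δλ = -120.780° = -2.1080 rad.
y = sin Δλ · cos φ₂ = (-0.8591)(0.9933) = -0.8534
x = cos φ₁ sin φ₂ − sin φ₁ cos φ₂ cos Δλ = (0.8189)(0.1153) − (0.5740)(0.9933)(-0.5117) = 0.3862
θ = atan2(y, x) = -65.65°; adding 360° gives 294.3°.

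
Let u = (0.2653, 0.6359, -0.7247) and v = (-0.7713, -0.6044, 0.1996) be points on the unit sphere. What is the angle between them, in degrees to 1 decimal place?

137.2°

u·v = -0.7336; |u| = 1.0000, |v| = 1.0000.
cos θ = (u·v)/(|u||v|) = -0.7336, so θ = 137.2°.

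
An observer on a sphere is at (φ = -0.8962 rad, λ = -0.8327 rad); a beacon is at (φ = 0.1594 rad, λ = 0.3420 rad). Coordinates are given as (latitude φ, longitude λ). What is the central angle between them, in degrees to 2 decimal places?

In radians: φ₁ = -0.8962, φ₂ = 0.1594, Δλ = 67.305° = 1.1747 rad.
cos c = sin φ₁ sin φ₂ + cos φ₁ cos φ₂ cos Δλ = (-0.7810)(0.1587) + (0.6246)(0.9873)(0.3858) = 0.11396,
so c = arccos(0.11396) = 1.45659 rad.
So the angular separation is 83.46°.

83.46°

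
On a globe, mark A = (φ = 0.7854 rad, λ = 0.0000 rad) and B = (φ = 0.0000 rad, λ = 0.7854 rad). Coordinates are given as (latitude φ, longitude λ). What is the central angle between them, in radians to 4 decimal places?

In radians: φ₁ = 0.7854, φ₂ = 0.0000, Δλ = 45.000° = 0.7854 rad.
cos c = sin φ₁ sin φ₂ + cos φ₁ cos φ₂ cos Δλ = (0.7071)(0.0000) + (0.7071)(1.0000)(0.7071) = 0.50000,
so c = arccos(0.50000) = 1.04720 rad.
So the angular separation is 1.0472 rad.

1.0472 rad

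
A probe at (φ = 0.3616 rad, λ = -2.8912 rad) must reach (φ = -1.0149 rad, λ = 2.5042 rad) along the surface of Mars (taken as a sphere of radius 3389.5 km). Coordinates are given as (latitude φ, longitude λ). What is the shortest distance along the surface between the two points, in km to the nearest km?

5287 km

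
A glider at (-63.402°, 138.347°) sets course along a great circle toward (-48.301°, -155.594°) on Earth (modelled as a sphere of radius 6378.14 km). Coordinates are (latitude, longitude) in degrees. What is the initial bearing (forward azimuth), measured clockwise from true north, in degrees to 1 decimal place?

Δλ = 66.059° = 1.1529 rad.
y = sin Δλ · cos φ₂ = (0.9140)(0.6652) = 0.6080
x = cos φ₁ sin φ₂ − sin φ₁ cos φ₂ cos Δλ = (0.4477)(-0.7466) − (-0.8942)(0.6652)(0.4058) = -0.0929
θ = atan2(y, x) = 98.69°, so the bearing is 98.7°.

98.7°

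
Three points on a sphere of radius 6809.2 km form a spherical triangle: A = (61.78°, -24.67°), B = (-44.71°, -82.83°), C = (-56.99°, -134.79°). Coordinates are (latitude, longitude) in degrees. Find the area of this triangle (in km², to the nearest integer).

31812408 km²

Side lengths (central angles): a = 0.5943, b = 2.5455, c = 2.0293 rad; semiperimeter s = 2.5845.
By l'Huilier's theorem, tan(E/4) = √[tan(s/2) tan((s−a)/2) tan((s−b)/2) tan((s−c)/2)], giving spherical excess E = 0.6861 rad.
Area = E·R² = 0.6861 × (6809.2)² ≈ 31812408 km².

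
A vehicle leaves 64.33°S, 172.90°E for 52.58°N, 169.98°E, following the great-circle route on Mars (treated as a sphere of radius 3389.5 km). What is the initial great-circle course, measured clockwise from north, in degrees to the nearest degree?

358°

Δλ = -2.920° = -0.0510 rad.
y = sin Δλ · cos φ₂ = (-0.0509)(0.6077) = -0.0310
x = cos φ₁ sin φ₂ − sin φ₁ cos φ₂ cos Δλ = (0.4332)(0.7942) − (-0.9013)(0.6077)(0.9987) = 0.8910
θ = atan2(y, x) = -1.99°; adding 360° gives 358°.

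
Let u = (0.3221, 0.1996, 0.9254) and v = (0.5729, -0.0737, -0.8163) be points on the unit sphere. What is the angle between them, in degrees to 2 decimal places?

125.85°

u·v = -0.5856; |u| = 1.0000, |v| = 1.0000.
cos θ = (u·v)/(|u||v|) = -0.5856, so θ = 125.85°.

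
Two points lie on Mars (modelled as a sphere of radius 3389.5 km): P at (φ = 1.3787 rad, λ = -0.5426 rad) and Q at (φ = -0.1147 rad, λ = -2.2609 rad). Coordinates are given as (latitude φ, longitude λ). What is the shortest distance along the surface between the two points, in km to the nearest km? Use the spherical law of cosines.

5801 km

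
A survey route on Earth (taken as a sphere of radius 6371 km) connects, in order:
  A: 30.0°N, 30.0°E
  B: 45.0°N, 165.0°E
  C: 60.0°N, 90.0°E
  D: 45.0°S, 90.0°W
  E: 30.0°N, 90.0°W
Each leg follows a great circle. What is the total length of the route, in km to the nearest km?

Leg A→B: central angle 1.6503 rad, distance 10514.3 km.
Leg B→C: central angle 0.7900 rad, distance 5032.8 km.
Leg C→D: central angle 2.8798 rad, distance 18347.2 km.
Leg D→E: central angle 1.3090 rad, distance 8339.6 km.
Total: 10514.3 + 5032.8 + 18347.2 + 8339.6 ≈ 42234 km.

42234 km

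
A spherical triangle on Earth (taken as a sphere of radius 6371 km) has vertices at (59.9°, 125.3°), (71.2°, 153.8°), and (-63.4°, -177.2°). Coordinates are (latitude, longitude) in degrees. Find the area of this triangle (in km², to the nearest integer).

25091610 km²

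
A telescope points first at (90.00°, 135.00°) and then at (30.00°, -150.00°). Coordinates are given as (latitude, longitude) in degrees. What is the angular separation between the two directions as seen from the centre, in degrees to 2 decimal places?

60.00°

Let φ₁ = 1.5708 rad, φ₂ = 0.5236 rad, and Δλ = 1.3090 rad.
cos c = sin φ₁ sin φ₂ + cos φ₁ cos φ₂ cos Δλ = (1.0000)(0.5000) + (0.0000)(0.8660)(0.2588) = 0.50000,
so c = arccos(0.50000) = 1.04720 rad.
So the angular separation is 60.00°.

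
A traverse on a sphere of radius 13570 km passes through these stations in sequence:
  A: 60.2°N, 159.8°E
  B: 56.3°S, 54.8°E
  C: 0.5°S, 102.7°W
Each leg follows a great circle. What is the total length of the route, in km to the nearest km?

Leg A→B: central angle 2.4870 rad, distance 33748.9 km.
Leg B→C: central angle 2.1006 rad, distance 28504.6 km.
Total: 33748.9 + 28504.6 ≈ 62253 km.

62253 km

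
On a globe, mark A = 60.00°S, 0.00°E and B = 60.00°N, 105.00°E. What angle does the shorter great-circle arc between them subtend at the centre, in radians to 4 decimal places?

Let φ₁ = -1.0472 rad, φ₂ = 1.0472 rad, and Δλ = 1.8326 rad.
Haversine: a = sin²(Δφ/2) + cos φ₁ cos φ₂ sin²(Δλ/2) = 0.7500 + (0.5000)(0.5000)(0.6294) = 0.90735.
Central angle c = 2·arcsin(√a) = 2.52302 rad.
So the angular separation is 2.5230 rad.

2.5230 rad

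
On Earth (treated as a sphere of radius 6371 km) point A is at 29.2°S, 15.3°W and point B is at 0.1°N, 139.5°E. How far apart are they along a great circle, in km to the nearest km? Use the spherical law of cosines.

15818 km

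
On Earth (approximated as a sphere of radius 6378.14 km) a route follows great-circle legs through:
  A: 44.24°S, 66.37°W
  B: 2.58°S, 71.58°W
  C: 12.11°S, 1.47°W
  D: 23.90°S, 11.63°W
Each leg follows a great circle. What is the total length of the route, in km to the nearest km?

Leg A→B: central angle 0.7315 rad, distance 4665.9 km.
Leg B→C: central angle 1.2220 rad, distance 7794.2 km.
Leg C→D: central angle 0.2658 rad, distance 1695.2 km.
Total: 4665.9 + 7794.2 + 1695.2 ≈ 14155 km.

14155 km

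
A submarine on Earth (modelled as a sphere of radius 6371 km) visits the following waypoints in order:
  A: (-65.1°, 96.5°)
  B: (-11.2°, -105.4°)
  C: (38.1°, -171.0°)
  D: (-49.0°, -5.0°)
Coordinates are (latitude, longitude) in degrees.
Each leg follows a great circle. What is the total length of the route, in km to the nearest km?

38431 km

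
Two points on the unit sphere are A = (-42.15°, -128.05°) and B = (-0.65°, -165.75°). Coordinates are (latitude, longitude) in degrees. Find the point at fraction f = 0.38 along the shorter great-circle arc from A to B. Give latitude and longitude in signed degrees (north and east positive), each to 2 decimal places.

The central angle between A and B is δ = 0.9345 rad.
With f = 0.38, the slerp weights are sin((1−f)δ)/sin δ = 0.6807 and sin(fδ)/sin δ = 0.4323.
Weighted sum of the unit vectors: (0.6807)·(-0.4570,-0.5838,-0.6711) + (0.4323)·(-0.9692,-0.2461,-0.0113) = (-0.7300, -0.5038, -0.4617).
Converting back: φ = atan2(z, √(x²+y²)) = -27.50°, λ = atan2(y, x) = -145.39°.

-27.50°, -145.39°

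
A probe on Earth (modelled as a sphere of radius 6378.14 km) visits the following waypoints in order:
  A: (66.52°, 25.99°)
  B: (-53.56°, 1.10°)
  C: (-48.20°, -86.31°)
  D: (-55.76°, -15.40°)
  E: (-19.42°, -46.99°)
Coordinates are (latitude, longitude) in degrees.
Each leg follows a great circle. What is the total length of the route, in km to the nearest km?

Leg A→B: central angle 2.1214 rad, distance 13530.5 km.
Leg B→C: central angle 0.9051 rad, distance 5772.8 km.
Leg C→D: central angle 0.7393 rad, distance 4715.4 km.
Leg D→E: central angle 0.7570 rad, distance 4828.4 km.
Total: 13530.5 + 5772.8 + 4715.4 + 4828.4 ≈ 28847 km.

28847 km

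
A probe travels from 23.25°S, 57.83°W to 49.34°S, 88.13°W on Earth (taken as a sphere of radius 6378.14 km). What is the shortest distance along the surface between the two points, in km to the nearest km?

3928 km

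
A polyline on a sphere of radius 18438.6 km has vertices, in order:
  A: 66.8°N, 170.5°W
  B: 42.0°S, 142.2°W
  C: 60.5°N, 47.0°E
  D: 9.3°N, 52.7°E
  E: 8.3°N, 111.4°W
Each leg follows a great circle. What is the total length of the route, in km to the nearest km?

154246 km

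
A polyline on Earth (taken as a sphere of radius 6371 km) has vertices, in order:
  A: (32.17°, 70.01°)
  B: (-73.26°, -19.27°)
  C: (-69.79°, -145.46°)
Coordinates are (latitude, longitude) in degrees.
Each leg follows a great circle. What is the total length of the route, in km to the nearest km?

17048 km

Leg A→B: central angle 2.1023 rad, distance 13393.6 km.
Leg B→C: central angle 0.5737 rad, distance 3654.9 km.
Total: 13393.6 + 3654.9 ≈ 17048 km.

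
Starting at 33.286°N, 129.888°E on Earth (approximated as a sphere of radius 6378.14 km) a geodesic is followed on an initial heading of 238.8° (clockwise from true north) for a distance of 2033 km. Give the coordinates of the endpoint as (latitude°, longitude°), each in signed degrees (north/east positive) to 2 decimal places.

Angular distance δ = d/R = 2033/6378.14 = 0.31874 rad; initial bearing θ = 4.1678 rad.
sin φ₂ = sin φ₁ cos δ + cos φ₁ sin δ cos θ = (0.5488)(0.9496) + (0.8359)(0.3134)(-0.5180) = 0.3855, so φ₂ = 22.67°.
Δλ = atan2(sin θ sin δ cos φ₁, cos δ − sin φ₁ sin φ₂) = atan2(-0.2241, 0.7381) = -16.888°.
λ₂ = 129.888° − 16.888° = 113.00°.

22.67°, 113.00°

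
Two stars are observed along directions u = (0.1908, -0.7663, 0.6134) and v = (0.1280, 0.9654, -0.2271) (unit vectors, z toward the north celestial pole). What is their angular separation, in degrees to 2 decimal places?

u·v = -0.8547; |u| = 0.9999, |v| = 1.0000.
cos θ = (u·v)/(|u||v|) = -0.8547, so θ = 148.73°.

148.73°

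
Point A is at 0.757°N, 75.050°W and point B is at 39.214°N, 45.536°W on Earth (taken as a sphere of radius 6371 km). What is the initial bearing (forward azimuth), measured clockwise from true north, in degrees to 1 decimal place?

31.5°

With φ₁ = 0.0132, φ₂ = 0.6844, Δλ = 0.5151 rad, the forward-azimuth formula gives
θ = atan2( sin Δλ cos φ₂ , cos φ₁ sin φ₂ − sin φ₁ cos φ₂ cos Δλ ) = atan2(0.3817, 0.6233) = 31.48°.
So the initial bearing is 31.5°.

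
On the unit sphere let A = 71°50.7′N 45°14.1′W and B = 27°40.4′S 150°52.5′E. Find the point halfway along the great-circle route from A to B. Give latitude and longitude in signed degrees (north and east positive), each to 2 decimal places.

The central angle between A and B is δ = 2.3552 rad.
With f = 0.5, the slerp weights are sin((1−f)δ)/sin δ = 1.3050 and sin(fδ)/sin δ = 1.3050.
Weighted sum of the unit vectors: (1.3050)·(0.2194,-0.2212,0.9502) + (1.3050)·(-0.7736,0.4310,-0.4644) = (-0.7233, 0.2738, 0.6340).
Converting back: φ = atan2(z, √(x²+y²)) = 39.34°, λ = atan2(y, x) = 159.26°.

39.34°, 159.26°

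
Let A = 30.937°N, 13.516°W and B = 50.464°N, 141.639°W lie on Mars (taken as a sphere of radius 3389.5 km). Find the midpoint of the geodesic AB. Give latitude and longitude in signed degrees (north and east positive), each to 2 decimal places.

The central angle between A and B is δ = 1.5114 rad.
With f = 0.5, the slerp weights are sin((1−f)δ)/sin δ = 0.6870 and sin(fδ)/sin δ = 0.6870.
Weighted sum of the unit vectors: (0.6870)·(0.8340,-0.2005,0.5141) + (0.6870)·(-0.4991,-0.3951,0.7712) = (0.2300, -0.4091, 0.8830).
Converting back: φ = atan2(z, √(x²+y²)) = 62.01°, λ = atan2(y, x) = -60.65°.

62.01°, -60.65°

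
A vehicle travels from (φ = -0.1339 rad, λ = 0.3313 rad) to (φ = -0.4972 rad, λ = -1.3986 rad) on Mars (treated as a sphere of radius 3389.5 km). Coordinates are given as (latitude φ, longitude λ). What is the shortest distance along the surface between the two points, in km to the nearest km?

5576 km

With latitudes φ₁ = -7.672°, φ₂ = -28.487° and longitude difference Δλ = -99.116°:
cos c = sin φ₁ sin φ₂ + cos φ₁ cos φ₂ cos Δλ = (-0.1335)(-0.4770) + (0.9910)(0.8789)(-0.1584) = -0.07433,
so c = arccos(-0.07433) = 1.64519 rad.
Distance = R·c = 3389.5 × 1.6452 ≈ 5576 km.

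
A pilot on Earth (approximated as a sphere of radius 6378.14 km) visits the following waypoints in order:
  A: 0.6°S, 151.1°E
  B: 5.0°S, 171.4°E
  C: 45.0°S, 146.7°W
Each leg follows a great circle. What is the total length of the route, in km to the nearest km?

8335 km

Leg A→B: central angle 0.3620 rad, distance 2309.0 km.
Leg B→C: central angle 0.9448 rad, distance 6025.8 km.
Total: 2309.0 + 6025.8 ≈ 8335 km.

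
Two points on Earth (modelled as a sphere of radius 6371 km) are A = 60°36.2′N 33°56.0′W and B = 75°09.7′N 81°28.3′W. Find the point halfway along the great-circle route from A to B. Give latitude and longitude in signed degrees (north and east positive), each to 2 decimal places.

69.42°, -49.82°

Central angle δ = 0.3843 rad. Interpolating on the sphere with fraction f = 0.5:
P = [sin((1−f)δ)·A + sin(fδ)·B] / sin δ = 0.5094·A + 0.5094·B in Cartesian coordinates,
giving P = (0.2268, -0.2686, 0.9362), i.e. latitude 69.42°, longitude -49.82°.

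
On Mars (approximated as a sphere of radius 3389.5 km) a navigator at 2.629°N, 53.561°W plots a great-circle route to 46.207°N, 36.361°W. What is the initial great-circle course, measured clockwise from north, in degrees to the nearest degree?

17°

With φ₁ = 0.0459, φ₂ = 0.8065, Δλ = 0.3002 rad, the forward-azimuth formula gives
θ = atan2( sin Δλ cos φ₂ , cos φ₁ sin φ₂ − sin φ₁ cos φ₂ cos Δλ ) = atan2(0.2046, 0.6908) = 16.50°.
So the initial bearing is 17°.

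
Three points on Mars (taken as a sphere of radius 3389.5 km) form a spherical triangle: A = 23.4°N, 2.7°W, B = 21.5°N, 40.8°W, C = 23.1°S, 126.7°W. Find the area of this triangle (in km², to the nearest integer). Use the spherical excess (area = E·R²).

Side lengths (central angles): a = 1.6535, b = 2.2496, c = 0.6137 rad; semiperimeter s = 2.2584.
By l'Huilier's theorem, tan(E/4) = √[tan(s/2) tan((s−a)/2) tan((s−b)/2) tan((s−c)/2)], giving spherical excess E = 0.2234 rad.
Area = E·R² = 0.2234 × (3389.5)² ≈ 2567022 km².

2567022 km²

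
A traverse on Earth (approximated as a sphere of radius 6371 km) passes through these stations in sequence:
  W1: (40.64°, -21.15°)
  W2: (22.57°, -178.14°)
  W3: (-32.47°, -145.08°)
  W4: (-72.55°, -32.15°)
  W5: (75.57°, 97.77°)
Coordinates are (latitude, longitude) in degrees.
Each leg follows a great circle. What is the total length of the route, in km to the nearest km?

Leg W1→W2: central angle 1.9768 rad, distance 12594.4 km.
Leg W2→W3: central angle 1.1075 rad, distance 7056.1 km.
Leg W3→W4: central angle 1.1444 rad, distance 7291.0 km.
Leg W4→W5: central angle 2.9037 rad, distance 18499.5 km.
Total: 12594.4 + 7056.1 + 7291.0 + 18499.5 ≈ 45441 km.

45441 km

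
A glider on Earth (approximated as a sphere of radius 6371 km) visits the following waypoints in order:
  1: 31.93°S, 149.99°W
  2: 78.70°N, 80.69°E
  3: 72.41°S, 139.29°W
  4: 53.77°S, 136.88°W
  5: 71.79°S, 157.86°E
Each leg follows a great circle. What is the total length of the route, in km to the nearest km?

38732 km

Leg 1→2: central angle 2.2447 rad, distance 14300.7 km.
Leg 2→3: central angle 2.9420 rad, distance 18743.2 km.
Leg 3→4: central angle 0.3258 rad, distance 2075.8 km.
Leg 4→5: central angle 0.5669 rad, distance 3612.0 km.
Total: 14300.7 + 18743.2 + 2075.8 + 3612.0 ≈ 38732 km.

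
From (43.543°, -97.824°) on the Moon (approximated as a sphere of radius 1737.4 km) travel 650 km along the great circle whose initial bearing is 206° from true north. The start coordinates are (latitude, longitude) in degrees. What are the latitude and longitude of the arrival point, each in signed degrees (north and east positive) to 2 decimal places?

23.78°, -107.91°

Angular distance δ = d/R = 650/1737.4 = 0.37412 rad; initial bearing θ = 3.5954 rad.
sin φ₂ = sin φ₁ cos δ + cos φ₁ sin δ cos θ = (0.6889)(0.9308) + (0.7249)(0.3655)(-0.8988) = 0.4032, so φ₂ = 23.78°.
Δλ = atan2(sin θ sin δ cos φ₁, cos δ − sin φ₁ sin φ₂) = atan2(-0.1161, 0.6531) = -10.082°.
λ₂ = -97.824° − 10.082° = -107.91°.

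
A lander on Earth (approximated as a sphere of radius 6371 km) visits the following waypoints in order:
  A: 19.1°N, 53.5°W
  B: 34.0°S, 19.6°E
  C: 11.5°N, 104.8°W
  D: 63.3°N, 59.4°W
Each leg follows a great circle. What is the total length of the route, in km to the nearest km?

Leg A→B: central angle 1.5260 rad, distance 9722.3 km.
Leg B→C: central angle 2.1779 rad, distance 13875.2 km.
Leg C→D: central angle 1.0618 rad, distance 6765.0 km.
Total: 9722.3 + 13875.2 + 6765.0 ≈ 30362 km.

30362 km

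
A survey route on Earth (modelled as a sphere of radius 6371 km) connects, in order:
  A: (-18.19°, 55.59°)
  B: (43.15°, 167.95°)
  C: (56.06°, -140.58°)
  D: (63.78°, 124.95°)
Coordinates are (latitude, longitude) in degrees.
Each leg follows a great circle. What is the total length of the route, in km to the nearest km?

Leg A→B: central angle 2.0682 rad, distance 13176.7 km.
Leg B→C: central angle 0.6074 rad, distance 3869.8 km.
Leg C→D: central angle 0.7597 rad, distance 4840.1 km.
Total: 13176.7 + 3869.8 + 4840.1 ≈ 21887 km.

21887 km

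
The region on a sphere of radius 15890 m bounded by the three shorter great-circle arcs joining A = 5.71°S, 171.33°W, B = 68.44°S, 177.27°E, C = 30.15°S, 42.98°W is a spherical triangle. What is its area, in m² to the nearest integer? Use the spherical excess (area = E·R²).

Side lengths (central angles): a = 1.3443, b = 2.0759, c = 1.1029 rad; semiperimeter s = 2.2615.
By l'Huilier's theorem, tan(E/4) = √[tan(s/2) tan((s−a)/2) tan((s−b)/2) tan((s−c)/2)], giving spherical excess E = 0.9902 rad.
Area = E·R² = 0.9902 × (15890)² ≈ 250011059 m².

250011059 m²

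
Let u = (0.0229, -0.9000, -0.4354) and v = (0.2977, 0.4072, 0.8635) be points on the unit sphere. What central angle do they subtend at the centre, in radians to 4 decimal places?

2.3973 rad

u·v = -0.7356; |u| = 1.0000, |v| = 1.0000.
cos θ = (u·v)/(|u||v|) = -0.7356, so θ = 2.3973 rad.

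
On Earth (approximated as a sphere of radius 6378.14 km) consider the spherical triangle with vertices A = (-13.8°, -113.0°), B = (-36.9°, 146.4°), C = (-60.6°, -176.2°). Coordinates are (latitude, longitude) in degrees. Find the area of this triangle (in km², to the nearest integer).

12605308 km²

Side lengths (central angles): a = 0.5827, b = 1.1343, c = 1.5704 rad; semiperimeter s = 1.6437.
By l'Huilier's theorem, tan(E/4) = √[tan(s/2) tan((s−a)/2) tan((s−b)/2) tan((s−c)/2)], giving spherical excess E = 0.3099 rad.
Area = E·R² = 0.3099 × (6378.14)² ≈ 12605308 km².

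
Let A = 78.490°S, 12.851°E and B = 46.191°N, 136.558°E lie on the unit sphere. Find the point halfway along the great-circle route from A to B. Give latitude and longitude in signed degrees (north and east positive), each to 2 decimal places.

The central angle between A and B is δ = 2.4715 rad.
With f = 0.5, the slerp weights are sin((1−f)δ)/sin δ = 1.5207 and sin(fδ)/sin δ = 1.5207.
Weighted sum of the unit vectors: (1.5207)·(0.1945,0.0444,-0.9799) + (1.5207)·(-0.5026,0.4760,0.7217) = (-0.4685, 0.7914, -0.3927).
Converting back: φ = atan2(z, √(x²+y²)) = -23.12°, λ = atan2(y, x) = 120.63°.

-23.12°, 120.63°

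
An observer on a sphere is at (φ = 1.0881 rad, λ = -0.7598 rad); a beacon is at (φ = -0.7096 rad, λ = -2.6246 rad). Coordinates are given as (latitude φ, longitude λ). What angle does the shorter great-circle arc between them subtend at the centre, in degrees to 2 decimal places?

132.78°

Let φ₁ = 1.0881 rad, φ₂ = -0.7096 rad, and Δλ = -1.8648 rad.
cos c = sin φ₁ sin φ₂ + cos φ₁ cos φ₂ cos Δλ = (0.8857)(-0.6515) + (0.4642)(0.7586)(-0.2898) = -0.67913,
so c = arccos(-0.67913) = 2.31738 rad.
So the angular separation is 132.78°.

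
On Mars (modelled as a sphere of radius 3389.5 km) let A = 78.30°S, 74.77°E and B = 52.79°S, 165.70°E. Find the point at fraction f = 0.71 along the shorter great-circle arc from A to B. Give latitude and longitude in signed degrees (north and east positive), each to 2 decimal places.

-63.26°, 157.63°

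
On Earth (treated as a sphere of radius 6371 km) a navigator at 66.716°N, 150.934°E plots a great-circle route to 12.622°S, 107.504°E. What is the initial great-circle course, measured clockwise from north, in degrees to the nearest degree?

222°

Δλ = -43.430° = -0.7580 rad.
y = sin Δλ · cos φ₂ = (-0.6875)(0.9758) = -0.6709
x = cos φ₁ sin φ₂ − sin φ₁ cos φ₂ cos Δλ = (0.3953)(-0.2185) − (0.9186)(0.9758)(0.7262) = -0.7373
θ = atan2(y, x) = -137.70°; adding 360° gives 222°.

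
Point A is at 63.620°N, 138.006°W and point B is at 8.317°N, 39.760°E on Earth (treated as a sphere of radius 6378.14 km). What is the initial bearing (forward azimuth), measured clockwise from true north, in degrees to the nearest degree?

2°

With φ₁ = 1.1104, φ₂ = 0.1452, Δλ = 3.1026 rad, the forward-azimuth formula gives
θ = atan2( sin Δλ cos φ₂ , cos φ₁ sin φ₂ − sin φ₁ cos φ₂ cos Δλ ) = atan2(0.0386, 0.9500) = 2.32°.
So the initial bearing is 2°.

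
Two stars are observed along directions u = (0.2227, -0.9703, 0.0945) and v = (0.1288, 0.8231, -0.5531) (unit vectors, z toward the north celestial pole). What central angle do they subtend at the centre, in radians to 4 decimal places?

u·v = -0.8222; |u| = 1.0000, |v| = 1.0000.
cos θ = (u·v)/(|u||v|) = -0.8222, so θ = 2.5361 rad.

2.5361 rad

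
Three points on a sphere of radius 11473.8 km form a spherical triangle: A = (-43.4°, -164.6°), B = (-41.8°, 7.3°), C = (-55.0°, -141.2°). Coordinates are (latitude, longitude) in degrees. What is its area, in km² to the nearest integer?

25792090 km²

Side lengths (central angles): a = 1.3884, b = 0.3323, c = 1.6492 rad; semiperimeter s = 1.6849.
By l'Huilier's theorem, tan(E/4) = √[tan(s/2) tan((s−a)/2) tan((s−b)/2) tan((s−c)/2)], giving spherical excess E = 0.1959 rad.
Area = E·R² = 0.1959 × (11473.8)² ≈ 25792090 km².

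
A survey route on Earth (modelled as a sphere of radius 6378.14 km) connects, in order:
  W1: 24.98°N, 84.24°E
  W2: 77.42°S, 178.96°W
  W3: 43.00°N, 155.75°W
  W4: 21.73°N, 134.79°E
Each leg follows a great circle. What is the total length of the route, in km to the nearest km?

Leg W1→W2: central angle 2.0214 rad, distance 12893.0 km.
Leg W2→W3: central angle 2.1167 rad, distance 13500.9 km.
Leg W3→W4: central angle 1.0577 rad, distance 6746.2 km.
Total: 12893.0 + 13500.9 + 6746.2 ≈ 33140 km.

33140 km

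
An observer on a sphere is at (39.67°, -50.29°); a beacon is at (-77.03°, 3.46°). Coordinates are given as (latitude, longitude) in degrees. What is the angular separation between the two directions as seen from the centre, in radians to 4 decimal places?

2.1176 rad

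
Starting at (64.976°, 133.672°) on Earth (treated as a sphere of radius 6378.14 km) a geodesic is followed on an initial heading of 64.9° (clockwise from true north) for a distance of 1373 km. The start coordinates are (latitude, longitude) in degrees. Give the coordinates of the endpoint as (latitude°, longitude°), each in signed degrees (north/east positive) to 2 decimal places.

67.45°, 163.96°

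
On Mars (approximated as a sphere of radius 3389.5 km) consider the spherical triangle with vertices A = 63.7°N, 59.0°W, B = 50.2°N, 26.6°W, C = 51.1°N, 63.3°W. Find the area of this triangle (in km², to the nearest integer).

Side lengths (central angles): a = 0.4022, b = 0.2235, c = 0.3812 rad; semiperimeter s = 0.5034.
By l'Huilier's theorem, tan(E/4) = √[tan(s/2) tan((s−a)/2) tan((s−b)/2) tan((s−c)/2)], giving spherical excess E = 0.0424 rad.
Area = E·R² = 0.0424 × (3389.5)² ≈ 487067 km².

487067 km²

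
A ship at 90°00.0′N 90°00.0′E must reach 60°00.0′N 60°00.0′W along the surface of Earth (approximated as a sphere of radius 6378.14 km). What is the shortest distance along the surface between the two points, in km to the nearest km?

With latitudes φ₁ = 90.000°, φ₂ = 60.000° and longitude difference Δλ = -150.000°:
cos c = sin φ₁ sin φ₂ + cos φ₁ cos φ₂ cos Δλ = (1.0000)(0.8660) + (0.0000)(0.5000)(-0.8660) = 0.86603,
so c = arccos(0.86603) = 0.52360 rad.
Distance = R·c = 6378.14 × 0.5236 ≈ 3340 km.

3340 km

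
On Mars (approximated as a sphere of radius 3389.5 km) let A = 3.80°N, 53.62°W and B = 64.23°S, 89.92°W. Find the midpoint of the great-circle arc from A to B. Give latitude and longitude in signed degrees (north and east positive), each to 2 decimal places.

The central angle between A and B is δ = 1.2766 rad.
With f = 0.5, the slerp weights are sin((1−f)δ)/sin δ = 0.6226 and sin(fδ)/sin δ = 0.6226.
Weighted sum of the unit vectors: (0.6226)·(0.5918,-0.8033,0.0663) + (0.6226)·(0.0006,-0.4348,-0.9005) = (0.3688, -0.7708, -0.5194).
Converting back: φ = atan2(z, √(x²+y²)) = -31.29°, λ = atan2(y, x) = -64.43°.

-31.29°, -64.43°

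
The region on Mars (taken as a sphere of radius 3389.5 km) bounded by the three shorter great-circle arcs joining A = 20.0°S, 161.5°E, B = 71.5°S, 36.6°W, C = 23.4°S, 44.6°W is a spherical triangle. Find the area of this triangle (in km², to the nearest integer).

7025003 km²

Side lengths (central angles): a = 0.8433, b = 2.2635, c = 1.5299 rad; semiperimeter s = 2.3183.
By l'Huilier's theorem, tan(E/4) = √[tan(s/2) tan((s−a)/2) tan((s−b)/2) tan((s−c)/2)], giving spherical excess E = 0.6115 rad.
Area = E·R² = 0.6115 × (3389.5)² ≈ 7025003 km².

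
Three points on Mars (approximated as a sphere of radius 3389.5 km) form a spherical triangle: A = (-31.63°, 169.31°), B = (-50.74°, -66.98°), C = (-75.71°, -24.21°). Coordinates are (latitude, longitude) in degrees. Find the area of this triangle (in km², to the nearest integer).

4504319 km²

Side lengths (central angles): a = 0.5257, b = 1.2620, c = 1.4636 rad; semiperimeter s = 1.6256.
By l'Huilier's theorem, tan(E/4) = √[tan(s/2) tan((s−a)/2) tan((s−b)/2) tan((s−c)/2)], giving spherical excess E = 0.3921 rad.
Area = E·R² = 0.3921 × (3389.5)² ≈ 4504319 km².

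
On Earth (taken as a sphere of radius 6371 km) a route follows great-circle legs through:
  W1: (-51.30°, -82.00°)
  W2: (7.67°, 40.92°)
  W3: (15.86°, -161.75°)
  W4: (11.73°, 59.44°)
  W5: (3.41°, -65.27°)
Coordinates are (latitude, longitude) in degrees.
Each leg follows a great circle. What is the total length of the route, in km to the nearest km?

Leg W1→W2: central angle 2.0274 rad, distance 12916.7 km.
Leg W2→W3: central angle 2.5740 rad, distance 16398.9 km.
Leg W3→W4: central angle 2.2826 rad, distance 14542.5 km.
Leg W4→W5: central angle 2.1465 rad, distance 13675.6 km.
Total: 12916.7 + 16398.9 + 14542.5 + 13675.6 ≈ 57534 km.

57534 km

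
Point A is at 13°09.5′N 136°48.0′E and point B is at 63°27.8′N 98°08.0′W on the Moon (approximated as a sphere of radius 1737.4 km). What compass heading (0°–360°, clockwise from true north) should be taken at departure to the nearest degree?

21°

Δλ = 125.067° = 2.1828 rad.
y = sin Δλ · cos φ₂ = (0.8185)(0.4468) = 0.3657
x = cos φ₁ sin φ₂ − sin φ₁ cos φ₂ cos Δλ = (0.9737)(0.8946) − (0.2276)(0.4468)(-0.5745) = 0.9296
θ = atan2(y, x) = 21.47°, so the bearing is 21°.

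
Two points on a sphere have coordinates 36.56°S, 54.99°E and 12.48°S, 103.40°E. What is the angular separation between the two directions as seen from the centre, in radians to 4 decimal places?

0.8641 rad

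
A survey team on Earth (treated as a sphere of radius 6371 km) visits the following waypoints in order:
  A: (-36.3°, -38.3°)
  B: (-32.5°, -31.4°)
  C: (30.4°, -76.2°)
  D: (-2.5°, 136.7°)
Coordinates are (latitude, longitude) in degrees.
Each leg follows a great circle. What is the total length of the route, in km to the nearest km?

Leg A→B: central angle 0.1194 rad, distance 760.8 km.
Leg B→C: central angle 1.3240 rad, distance 8435.4 km.
Leg C→D: central angle 2.4122 rad, distance 15368.0 km.
Total: 760.8 + 8435.4 + 15368.0 ≈ 24564 km.

24564 km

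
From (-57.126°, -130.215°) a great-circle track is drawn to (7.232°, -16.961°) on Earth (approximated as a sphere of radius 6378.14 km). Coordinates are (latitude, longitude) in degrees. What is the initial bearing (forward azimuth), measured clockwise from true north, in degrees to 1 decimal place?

Δλ = 113.254° = 1.9767 rad.
y = sin Δλ · cos φ₂ = (0.9188)(0.9920) = 0.9115
x = cos φ₁ sin φ₂ − sin φ₁ cos φ₂ cos Δλ = (0.5428)(0.1259) − (-0.8399)(0.9920)(-0.3948) = -0.2606
θ = atan2(y, x) = 105.96°, so the bearing is 106.0°.

106.0°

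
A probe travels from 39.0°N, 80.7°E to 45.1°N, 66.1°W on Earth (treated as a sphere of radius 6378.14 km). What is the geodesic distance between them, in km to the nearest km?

With latitudes φ₁ = 39.000°, φ₂ = 45.100° and longitude difference Δλ = -146.800°:
cos c = sin φ₁ sin φ₂ + cos φ₁ cos φ₂ cos Δλ = (0.6293)(0.7083) + (0.7771)(0.7059)(-0.8368) = -0.01325,
so c = arccos(-0.01325) = 1.58404 rad.
Distance = R·c = 6378.14 × 1.5840 ≈ 10103 km.

10103 km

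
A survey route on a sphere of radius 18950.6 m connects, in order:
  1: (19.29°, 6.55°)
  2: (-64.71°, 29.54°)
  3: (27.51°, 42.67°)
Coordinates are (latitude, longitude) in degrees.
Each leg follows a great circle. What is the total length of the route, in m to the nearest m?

Leg 1→2: central angle 1.4982 rad, distance 28392.4 m.
Leg 2→3: central angle 1.6195 rad, distance 30689.7 m.
Total: 28392.4 + 30689.7 ≈ 59082 m.

59082 m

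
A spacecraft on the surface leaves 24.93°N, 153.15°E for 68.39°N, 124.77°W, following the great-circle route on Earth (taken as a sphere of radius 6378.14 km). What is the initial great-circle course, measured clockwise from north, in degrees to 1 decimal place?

23.9°

Δλ = 82.080° = 1.4326 rad.
y = sin Δλ · cos φ₂ = (0.9905)(0.3683) = 0.3648
x = cos φ₁ sin φ₂ − sin φ₁ cos φ₂ cos Δλ = (0.9068)(0.9297) − (0.4215)(0.3683)(0.1378) = 0.8217
θ = atan2(y, x) = 23.94°, so the bearing is 23.9°.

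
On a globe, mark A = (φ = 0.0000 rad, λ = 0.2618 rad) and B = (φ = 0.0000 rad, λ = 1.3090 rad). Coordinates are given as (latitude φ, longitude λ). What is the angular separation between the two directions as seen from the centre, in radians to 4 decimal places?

1.0472 rad

In radians: φ₁ = 0.0000, φ₂ = 0.0000, Δλ = 60.000° = 1.0472 rad.
Haversine: a = sin²(Δφ/2) + cos φ₁ cos φ₂ sin²(Δλ/2) = 0.0000 + (1.0000)(1.0000)(0.2500) = 0.25000.
Central angle c = 2·arcsin(√a) = 1.04720 rad.
So the angular separation is 1.0472 rad.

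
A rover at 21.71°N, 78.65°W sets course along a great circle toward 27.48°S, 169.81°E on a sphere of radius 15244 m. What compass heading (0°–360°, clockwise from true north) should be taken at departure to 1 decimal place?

249.5°

Δλ = -111.540° = -1.9467 rad.
y = sin Δλ · cos φ₂ = (-0.9302)(0.8872) = -0.8252
x = cos φ₁ sin φ₂ − sin φ₁ cos φ₂ cos Δλ = (0.9291)(-0.4614) − (0.3699)(0.8872)(-0.3672) = -0.3082
θ = atan2(y, x) = -110.48°; adding 360° gives 249.5°.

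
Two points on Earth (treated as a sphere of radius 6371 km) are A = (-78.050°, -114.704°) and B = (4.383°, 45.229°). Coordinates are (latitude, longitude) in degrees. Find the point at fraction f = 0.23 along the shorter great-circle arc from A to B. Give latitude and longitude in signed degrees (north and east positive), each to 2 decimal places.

-76.26°, 27.36°

The central angle between A and B is δ = 1.8428 rad.
With f = 0.23, the slerp weights are sin((1−f)δ)/sin δ = 1.0262 and sin(fδ)/sin δ = 0.4270.
Weighted sum of the unit vectors: (1.0262)·(-0.0865,-0.1881,-0.9783) + (0.4270)·(0.7022,0.7079,0.0764) = (0.2110, 0.1092, -0.9714).
Converting back: φ = atan2(z, √(x²+y²)) = -76.26°, λ = atan2(y, x) = 27.36°.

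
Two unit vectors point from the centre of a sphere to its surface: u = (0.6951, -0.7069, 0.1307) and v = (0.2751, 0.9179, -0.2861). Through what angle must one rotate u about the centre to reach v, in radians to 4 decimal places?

u·v = -0.4950; |u| = 1.0000, |v| = 1.0000.
cos θ = (u·v)/(|u||v|) = -0.4950, so θ = 2.0887 rad.

2.0887 rad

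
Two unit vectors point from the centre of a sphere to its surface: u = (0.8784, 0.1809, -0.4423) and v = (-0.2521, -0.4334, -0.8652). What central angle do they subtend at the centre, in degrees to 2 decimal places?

u·v = 0.0828; |u| = 1.0000, |v| = 1.0000.
cos θ = (u·v)/(|u||v|) = 0.0828, so θ = 85.25°.

85.25°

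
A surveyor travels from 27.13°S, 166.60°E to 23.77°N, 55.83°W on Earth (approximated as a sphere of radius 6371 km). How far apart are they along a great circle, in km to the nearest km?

With latitudes φ₁ = -27.130°, φ₂ = 23.770° and longitude difference Δλ = 137.570°:
cos c = sin φ₁ sin φ₂ + cos φ₁ cos φ₂ cos Δλ = (-0.4560)(0.4031) + (0.8900)(0.9152)(-0.7381) = -0.78497,
so c = arccos(-0.78497) = 2.47345 rad.
Distance = R·c = 6371 × 2.4734 ≈ 15758 km.

15758 km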